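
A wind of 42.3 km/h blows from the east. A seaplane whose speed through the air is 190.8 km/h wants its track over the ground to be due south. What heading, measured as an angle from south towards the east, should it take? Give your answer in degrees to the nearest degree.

13°

The wind pushes perpendicular to the desired track; the heading must have a component into the wind equal to 42.3 km/h: 190.8 sin θ = 42.3.
sin θ = 0.2217, so θ = 12.809°.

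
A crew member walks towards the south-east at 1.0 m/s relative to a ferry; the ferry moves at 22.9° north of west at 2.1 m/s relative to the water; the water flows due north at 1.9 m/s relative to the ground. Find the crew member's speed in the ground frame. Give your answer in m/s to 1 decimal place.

2.4 m/s

In east/north components (m/s): crew member relative to ferry = (0.707, -0.707); ferry relative to water = (-1.934, 0.817); water relative to ground = (0.000, 1.900).
Sum = (-1.227, 2.010) m/s.
Speed = |(-1.227, 2.010)| = 2.355 m/s.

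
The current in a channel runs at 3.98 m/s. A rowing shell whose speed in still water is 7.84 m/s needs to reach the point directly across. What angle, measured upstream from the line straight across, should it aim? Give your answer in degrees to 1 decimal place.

To cancel the current, the upstream component of the rowing shell's velocity must equal the flow: 7.84 sin θ = 3.98.
sin θ = 3.98 / 7.84 = 0.5077.
θ = arcsin(0.5077) = 30.508°.

30.5°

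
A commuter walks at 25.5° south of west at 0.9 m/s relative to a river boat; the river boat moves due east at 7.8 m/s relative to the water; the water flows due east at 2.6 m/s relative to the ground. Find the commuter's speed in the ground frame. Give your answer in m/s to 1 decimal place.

In east/north components (m/s): commuter relative to river boat = (-0.812, -0.387); river boat relative to water = (7.800, 0.000); water relative to ground = (2.600, 0.000).
Sum = (9.588, -0.387) m/s.
Speed = |(9.588, -0.387)| = 9.595 m/s.

9.6 m/s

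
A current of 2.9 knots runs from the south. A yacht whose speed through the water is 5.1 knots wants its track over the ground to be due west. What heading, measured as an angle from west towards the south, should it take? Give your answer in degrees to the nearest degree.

The current pushes perpendicular to the desired track; the heading must have a component into the current equal to 2.9 knots: 5.1 sin θ = 2.9.
sin θ = 0.5686, so θ = 34.655°.

35°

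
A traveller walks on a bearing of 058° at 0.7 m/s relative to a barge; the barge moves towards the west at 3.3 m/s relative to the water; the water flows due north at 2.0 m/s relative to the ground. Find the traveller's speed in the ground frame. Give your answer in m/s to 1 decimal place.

In east/north components (m/s): traveller relative to barge = (0.594, 0.371); barge relative to water = (-3.300, 0.000); water relative to ground = (0.000, 2.000).
Sum = (-2.706, 2.371) m/s.
Speed = |(-2.706, 2.371)| = 3.598 m/s.

3.6 m/s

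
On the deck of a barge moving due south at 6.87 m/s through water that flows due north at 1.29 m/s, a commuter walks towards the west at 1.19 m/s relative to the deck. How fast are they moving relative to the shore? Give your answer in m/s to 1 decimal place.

In east/north components (m/s): commuter relative to barge = (-1.190, 0.000); barge relative to water = (0.000, -6.870); water relative to ground = (0.000, 1.290).
Sum = (-1.190, -5.580) m/s.
Speed = |(-1.190, -5.580)| = 5.705 m/s.

5.7 m/s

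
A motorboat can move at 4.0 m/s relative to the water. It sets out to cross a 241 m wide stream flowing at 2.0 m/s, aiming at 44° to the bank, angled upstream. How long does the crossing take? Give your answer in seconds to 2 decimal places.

86.73 s

The component of the motorboat's velocity perpendicular to the bank is 4.0 × sin 44° = 2.779 m/s.
The flow acts along the bank and has no component across it.
Time = 241 / 2.779 = 86.733 s.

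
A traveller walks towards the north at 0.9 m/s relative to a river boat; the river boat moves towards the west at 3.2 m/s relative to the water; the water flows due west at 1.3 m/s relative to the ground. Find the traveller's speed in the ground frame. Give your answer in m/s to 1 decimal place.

In east/north components (m/s): traveller relative to river boat = (0.000, 0.900); river boat relative to water = (-3.200, 0.000); water relative to ground = (-1.300, 0.000).
Sum = (-4.500, 0.900) m/s.
Speed = |(-4.500, 0.900)| = 4.589 m/s.

4.6 m/s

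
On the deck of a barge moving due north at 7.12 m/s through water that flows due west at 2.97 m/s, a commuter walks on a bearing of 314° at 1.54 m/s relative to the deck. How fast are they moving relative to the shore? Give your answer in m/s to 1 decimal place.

9.1 m/s

In east/north components (m/s): commuter relative to barge = (-1.108, 1.070); barge relative to water = (0.000, 7.120); water relative to ground = (-2.970, 0.000).
Sum = (-4.078, 8.190) m/s.
Speed = |(-4.078, 8.190)| = 9.149 m/s.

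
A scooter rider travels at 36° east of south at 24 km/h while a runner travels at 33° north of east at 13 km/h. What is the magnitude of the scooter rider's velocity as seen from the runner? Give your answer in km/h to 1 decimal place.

Taking east as x and north as y: scooter rider velocity = (14.107, -19.416) km/h; runner velocity = (10.903, 7.080) km/h.
Velocity of scooter rider relative to runner = (14.107, -19.416) − (10.903, 7.080) = (3.204, -26.497) km/h.
Magnitude = |(3.204, -26.497)| = 26.690 km/h.

26.7 km/h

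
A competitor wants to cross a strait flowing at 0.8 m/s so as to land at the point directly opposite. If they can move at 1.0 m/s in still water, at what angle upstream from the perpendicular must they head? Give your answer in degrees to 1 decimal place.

53.1°

To cancel the current, the upstream component of the competitor's velocity must equal the flow: 1.0 sin θ = 0.8.
sin θ = 0.8 / 1.0 = 0.8000.
θ = arcsin(0.8000) = 53.130°.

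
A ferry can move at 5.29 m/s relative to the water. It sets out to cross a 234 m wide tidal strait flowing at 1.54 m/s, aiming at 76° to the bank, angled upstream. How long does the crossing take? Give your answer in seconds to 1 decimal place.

45.6 s

The component of the ferry's velocity perpendicular to the bank is 5.29 × sin 76° = 5.133 m/s.
The current is parallel to the bank, so it does not affect the crossing time.
Time = 234 / 5.133 = 45.589 s.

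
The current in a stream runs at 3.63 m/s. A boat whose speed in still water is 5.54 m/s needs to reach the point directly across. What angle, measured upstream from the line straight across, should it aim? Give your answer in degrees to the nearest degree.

41°

To cancel the current, the upstream component of the boat's velocity must equal the flow: 5.54 sin θ = 3.63.
sin θ = 3.63 / 5.54 = 0.6552.
θ = arcsin(0.6552) = 40.937°.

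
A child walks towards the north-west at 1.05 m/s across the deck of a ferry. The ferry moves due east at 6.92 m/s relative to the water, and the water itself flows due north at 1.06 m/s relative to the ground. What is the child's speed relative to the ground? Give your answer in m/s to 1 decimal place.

6.4 m/s

In east/north components (m/s): child relative to ferry = (-0.742, 0.742); ferry relative to water = (6.920, 0.000); water relative to ground = (0.000, 1.060).
Sum = (6.178, 1.802) m/s.
Speed = |(6.178, 1.802)| = 6.435 m/s.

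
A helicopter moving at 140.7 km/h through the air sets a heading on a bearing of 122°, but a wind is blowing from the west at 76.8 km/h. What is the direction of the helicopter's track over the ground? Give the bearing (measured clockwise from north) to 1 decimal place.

110.8°

Taking east as x and north as y: velocity relative to the air = (119.320, -74.560) km/h; the air relative to ground = (76.800, 0.000) km/h.
Velocity relative to ground = (119.320, -74.560) + (76.800, 0.000) = (196.120, -74.560) km/h.
Bearing = atan2(196.12, -74.56) = 110.82° clockwise from north.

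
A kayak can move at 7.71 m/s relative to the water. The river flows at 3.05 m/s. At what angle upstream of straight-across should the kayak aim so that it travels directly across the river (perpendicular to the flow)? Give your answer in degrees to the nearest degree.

23°

To cancel the current, the upstream component of the kayak's velocity must equal the flow: 7.71 sin θ = 3.05.
sin θ = 3.05 / 7.71 = 0.3956.
θ = arcsin(0.3956) = 23.303°.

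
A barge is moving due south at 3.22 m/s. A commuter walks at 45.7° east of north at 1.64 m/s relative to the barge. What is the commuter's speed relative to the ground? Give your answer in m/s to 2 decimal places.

Taking east as x and north as y: barge velocity = (0.000, -3.220) m/s; commuter velocity relative to barge = (1.174, 1.145) m/s.
Velocity relative to ground = (0.000, -3.220) + (1.174, 1.145) = (1.174, -2.075) m/s.
Speed = |(1.174, -2.075)| = 2.384 m/s.

2.38 m/s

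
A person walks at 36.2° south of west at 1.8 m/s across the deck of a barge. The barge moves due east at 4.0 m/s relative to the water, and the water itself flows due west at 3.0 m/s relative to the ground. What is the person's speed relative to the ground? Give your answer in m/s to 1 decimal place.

1.2 m/s

In east/north components (m/s): person relative to barge = (-1.453, -1.063); barge relative to water = (4.000, 0.000); water relative to ground = (-3.000, 0.000).
Sum = (-0.453, -1.063) m/s.
Speed = |(-0.453, -1.063)| = 1.155 m/s.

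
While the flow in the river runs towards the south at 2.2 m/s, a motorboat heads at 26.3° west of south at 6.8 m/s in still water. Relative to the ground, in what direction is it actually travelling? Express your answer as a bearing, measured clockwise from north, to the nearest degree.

Taking east as x and north as y: velocity relative to the water = (-3.013, -6.096) m/s; the water relative to ground = (0.000, -2.200) m/s.
Velocity relative to ground = (-3.013, -6.096) + (0.000, -2.200) = (-3.013, -8.296) m/s.
Bearing = atan2(-3.01, -8.30) = 199.96° clockwise from north.

200°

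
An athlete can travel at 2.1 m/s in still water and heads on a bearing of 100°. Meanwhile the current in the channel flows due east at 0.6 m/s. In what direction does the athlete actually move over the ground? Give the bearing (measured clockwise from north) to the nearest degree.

098°

Taking east as x and north as y: velocity relative to the water = (2.068, -0.365) m/s; the water relative to ground = (0.600, 0.000) m/s.
Velocity relative to ground = (2.068, -0.365) + (0.600, 0.000) = (2.668, -0.365) m/s.
Bearing = atan2(2.67, -0.36) = 97.78° clockwise from north.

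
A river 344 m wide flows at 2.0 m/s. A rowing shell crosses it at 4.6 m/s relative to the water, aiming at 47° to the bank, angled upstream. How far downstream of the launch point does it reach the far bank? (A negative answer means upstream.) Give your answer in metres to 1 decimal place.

Perpendicular speed = 3.364 m/s; crossing time = 344 / 3.364 = 102.252 s.
Net downstream speed = -1.137 m/s.
Drift = -1.137 × 102.252 = -116.281 m (upstream).

-116.3 m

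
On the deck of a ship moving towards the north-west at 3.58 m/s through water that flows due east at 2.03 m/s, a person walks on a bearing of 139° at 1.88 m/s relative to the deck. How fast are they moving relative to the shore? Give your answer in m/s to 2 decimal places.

In east/north components (m/s): person relative to ship = (1.233, -1.419); ship relative to water = (-2.531, 2.531); water relative to ground = (2.030, 0.000).
Sum = (0.732, 1.113) m/s.
Speed = |(0.732, 1.113)| = 1.332 m/s.

1.33 m/s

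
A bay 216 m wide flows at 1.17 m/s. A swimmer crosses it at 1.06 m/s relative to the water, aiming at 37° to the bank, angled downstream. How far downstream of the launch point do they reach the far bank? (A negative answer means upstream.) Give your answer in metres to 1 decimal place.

682.8 m

Perpendicular speed = 0.638 m/s; crossing time = 216 / 0.638 = 338.598 s.
Net downstream speed = 2.017 m/s.
Drift = 2.017 × 338.598 = 682.802 m (downstream).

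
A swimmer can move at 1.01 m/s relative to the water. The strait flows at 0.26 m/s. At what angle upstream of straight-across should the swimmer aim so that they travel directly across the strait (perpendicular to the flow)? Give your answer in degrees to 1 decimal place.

14.9°

To cancel the current, the upstream component of the swimmer's velocity must equal the flow: 1.01 sin θ = 0.26.
sin θ = 0.26 / 1.01 = 0.2574.
θ = arcsin(0.2574) = 14.917°.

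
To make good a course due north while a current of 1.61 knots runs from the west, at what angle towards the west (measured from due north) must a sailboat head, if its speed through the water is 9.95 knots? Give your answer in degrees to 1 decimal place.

The current pushes perpendicular to the desired track; the heading must have a component into the current equal to 1.61 knots: 9.95 sin θ = 1.61.
sin θ = 0.1618, so θ = 9.312°.

9.3°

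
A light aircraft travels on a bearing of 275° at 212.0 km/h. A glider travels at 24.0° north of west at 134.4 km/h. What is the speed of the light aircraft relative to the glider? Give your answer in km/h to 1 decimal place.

Taking east as x and north as y: light aircraft velocity = (-211.193, 18.477) km/h; glider velocity = (-122.781, 54.665) km/h.
Velocity of light aircraft relative to glider = (-211.193, 18.477) − (-122.781, 54.665) = (-88.413, -36.188) km/h.
Magnitude = |(-88.413, -36.188)| = 95.532 km/h.

95.5 km/h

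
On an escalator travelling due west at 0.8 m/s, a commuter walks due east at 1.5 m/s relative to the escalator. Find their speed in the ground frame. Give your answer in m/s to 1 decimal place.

0.7 m/s

Taking east as x and north as y: escalator velocity = (-0.800, 0.000) m/s; commuter velocity relative to escalator = (1.500, 0.000) m/s.
Velocity relative to ground = (-0.800, 0.000) + (1.500, 0.000) = (0.700, 0.000) m/s.
Speed = |(0.700, 0.000)| = 0.700 m/s.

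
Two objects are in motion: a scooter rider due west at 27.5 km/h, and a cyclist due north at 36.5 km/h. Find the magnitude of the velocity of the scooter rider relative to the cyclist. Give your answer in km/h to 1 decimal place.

Taking east as x and north as y: scooter rider velocity = (-27.500, 0.000) km/h; cyclist velocity = (0.000, 36.500) km/h.
Velocity of scooter rider relative to cyclist = (-27.500, 0.000) − (0.000, 36.500) = (-27.500, -36.500) km/h.
Magnitude = |(-27.500, -36.500)| = 45.700 km/h.

45.7 km/h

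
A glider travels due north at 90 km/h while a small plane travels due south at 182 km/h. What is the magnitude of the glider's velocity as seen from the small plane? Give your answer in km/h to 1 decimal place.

272.0 km/h

Taking east as x and north as y: glider velocity = (0.000, 90.000) km/h; small plane velocity = (0.000, -182.000) km/h.
Velocity of glider relative to small plane = (0.000, 90.000) − (0.000, -182.000) = (0.000, 272.000) km/h.
Magnitude = |(0.000, 272.000)| = 272.000 km/h.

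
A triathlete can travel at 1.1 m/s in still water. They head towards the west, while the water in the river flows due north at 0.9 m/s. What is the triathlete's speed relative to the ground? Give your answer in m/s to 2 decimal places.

Taking east as x and north as y: velocity relative to the water = (-1.100, 0.000) m/s; the water relative to ground = (0.000, 0.900) m/s.
Velocity relative to ground = (-1.100, 0.000) + (0.000, 0.900) = (-1.100, 0.900) m/s.
Speed = |(-1.100, 0.900)| = 1.421 m/s.

1.42 m/s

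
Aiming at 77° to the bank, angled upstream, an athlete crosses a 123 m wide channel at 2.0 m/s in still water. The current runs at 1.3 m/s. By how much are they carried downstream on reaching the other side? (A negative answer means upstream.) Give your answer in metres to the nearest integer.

54 m

Perpendicular speed = 1.949 m/s; crossing time = 123 / 1.949 = 63.118 s.
Net downstream speed = 0.850 m/s.
Drift = 0.850 × 63.118 = 53.656 m (downstream).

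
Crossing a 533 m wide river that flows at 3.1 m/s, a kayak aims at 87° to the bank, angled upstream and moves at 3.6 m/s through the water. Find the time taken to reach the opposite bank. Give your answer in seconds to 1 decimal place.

The component of the kayak's velocity perpendicular to the bank is 3.6 × sin 87° = 3.595 m/s.
Only the cross-stream component determines the crossing time; the current contributes nothing perpendicular to the bank.
Time = 533 / 3.595 = 148.259 s.

148.3 s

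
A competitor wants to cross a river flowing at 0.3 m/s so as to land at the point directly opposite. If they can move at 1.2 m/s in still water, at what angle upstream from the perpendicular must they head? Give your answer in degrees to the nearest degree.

To cancel the current, the upstream component of the competitor's velocity must equal the flow: 1.2 sin θ = 0.3.
sin θ = 0.3 / 1.2 = 0.2500.
θ = arcsin(0.2500) = 14.478°.

14°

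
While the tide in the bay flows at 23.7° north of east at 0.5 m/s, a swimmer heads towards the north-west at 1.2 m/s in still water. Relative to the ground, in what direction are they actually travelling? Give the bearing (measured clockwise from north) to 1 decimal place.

339.6°

Taking east as x and north as y: velocity relative to the water = (-0.849, 0.849) m/s; the water relative to ground = (0.458, 0.201) m/s.
Velocity relative to ground = (-0.849, 0.849) + (0.458, 0.201) = (-0.391, 1.050) m/s.
Bearing = atan2(-0.39, 1.05) = 339.58° clockwise from north.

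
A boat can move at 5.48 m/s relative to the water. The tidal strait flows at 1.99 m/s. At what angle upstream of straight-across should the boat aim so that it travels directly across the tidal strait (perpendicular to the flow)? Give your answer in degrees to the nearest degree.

To cancel the current, the upstream component of the boat's velocity must equal the flow: 5.48 sin θ = 1.99.
sin θ = 1.99 / 5.48 = 0.3631.
θ = arcsin(0.3631) = 21.293°.

21°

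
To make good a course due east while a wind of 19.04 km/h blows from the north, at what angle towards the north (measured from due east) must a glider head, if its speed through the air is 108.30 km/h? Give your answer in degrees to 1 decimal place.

The wind pushes perpendicular to the desired track; the heading must have a component into the wind equal to 19.04 km/h: 108.30 sin θ = 19.04.
sin θ = 0.1758, so θ = 10.126°.

10.1°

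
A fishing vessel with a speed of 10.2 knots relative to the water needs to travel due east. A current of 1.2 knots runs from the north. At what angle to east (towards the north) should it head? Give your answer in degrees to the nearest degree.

7°

The current pushes perpendicular to the desired track; the heading must have a component into the current equal to 1.2 knots: 10.2 sin θ = 1.2.
sin θ = 0.1176, so θ = 6.756°.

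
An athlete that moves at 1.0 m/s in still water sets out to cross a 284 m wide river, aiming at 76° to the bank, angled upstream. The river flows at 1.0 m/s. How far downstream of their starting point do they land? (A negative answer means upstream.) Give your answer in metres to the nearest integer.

Perpendicular speed = 0.970 m/s; crossing time = 284 / 0.970 = 292.694 s.
Net downstream speed = 0.758 m/s.
Drift = 0.758 × 292.694 = 221.885 m (downstream).

222 m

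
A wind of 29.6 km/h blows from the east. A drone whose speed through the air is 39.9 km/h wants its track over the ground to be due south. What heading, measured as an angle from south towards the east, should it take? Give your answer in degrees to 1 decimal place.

47.9°

The wind pushes perpendicular to the desired track; the heading must have a component into the wind equal to 29.6 km/h: 39.9 sin θ = 29.6.
sin θ = 0.7419, so θ = 47.890°.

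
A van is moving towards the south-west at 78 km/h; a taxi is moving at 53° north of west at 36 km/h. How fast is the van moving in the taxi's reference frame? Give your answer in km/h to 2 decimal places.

Taking east as x and north as y: van velocity = (-55.154, -55.154) km/h; taxi velocity = (-21.665, 28.751) km/h.
Velocity of van relative to taxi = (-55.154, -55.154) − (-21.665, 28.751) = (-33.489, -83.905) km/h.
Magnitude = |(-33.489, -83.905)| = 90.342 km/h.

90.34 km/h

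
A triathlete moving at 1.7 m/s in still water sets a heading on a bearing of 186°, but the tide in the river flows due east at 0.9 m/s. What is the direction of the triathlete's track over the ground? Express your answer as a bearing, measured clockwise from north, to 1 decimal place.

156.9°

Taking east as x and north as y: velocity relative to the water = (-0.178, -1.691) m/s; the water relative to ground = (0.900, 0.000) m/s.
Velocity relative to ground = (-0.178, -1.691) + (0.900, 0.000) = (0.722, -1.691) m/s.
Bearing = atan2(0.72, -1.69) = 156.87° clockwise from north.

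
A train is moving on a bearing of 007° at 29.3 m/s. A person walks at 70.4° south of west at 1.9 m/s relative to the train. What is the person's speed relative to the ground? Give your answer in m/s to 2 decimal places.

Taking east as x and north as y: train velocity = (3.571, 29.082) m/s; person velocity relative to train = (-0.637, -1.790) m/s.
Velocity relative to ground = (3.571, 29.082) + (-0.637, -1.790) = (2.933, 27.292) m/s.
Speed = |(2.933, 27.292)| = 27.449 m/s.

27.45 m/s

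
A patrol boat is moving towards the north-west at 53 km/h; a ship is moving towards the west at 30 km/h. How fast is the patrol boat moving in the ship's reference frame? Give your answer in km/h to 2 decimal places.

38.22 km/h

Taking east as x and north as y: patrol boat velocity = (-37.477, 37.477) km/h; ship velocity = (-30.000, 0.000) km/h.
Velocity of patrol boat relative to ship = (-37.477, 37.477) − (-30.000, 0.000) = (-7.477, 37.477) km/h.
Magnitude = |(-7.477, 37.477)| = 38.215 km/h.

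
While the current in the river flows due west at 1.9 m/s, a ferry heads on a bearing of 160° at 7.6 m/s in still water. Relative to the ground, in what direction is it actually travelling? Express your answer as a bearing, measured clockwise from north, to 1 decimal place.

Taking east as x and north as y: velocity relative to the water = (2.599, -7.142) m/s; the water relative to ground = (-1.900, 0.000) m/s.
Velocity relative to ground = (2.599, -7.142) + (-1.900, 0.000) = (0.699, -7.142) m/s.
Bearing = atan2(0.70, -7.14) = 174.41° clockwise from north.

174.4°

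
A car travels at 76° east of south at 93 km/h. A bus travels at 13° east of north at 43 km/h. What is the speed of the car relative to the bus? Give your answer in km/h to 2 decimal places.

Taking east as x and north as y: car velocity = (90.238, -22.499) km/h; bus velocity = (9.673, 41.898) km/h.
Velocity of car relative to bus = (90.238, -22.499) − (9.673, 41.898) = (80.565, -64.397) km/h.
Magnitude = |(80.565, -64.397)| = 103.139 km/h.

103.14 km/h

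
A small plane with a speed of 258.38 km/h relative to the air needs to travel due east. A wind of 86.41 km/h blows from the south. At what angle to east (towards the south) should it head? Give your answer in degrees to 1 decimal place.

The wind pushes perpendicular to the desired track; the heading must have a component into the wind equal to 86.41 km/h: 258.38 sin θ = 86.41.
sin θ = 0.3344, so θ = 19.538°.

19.5°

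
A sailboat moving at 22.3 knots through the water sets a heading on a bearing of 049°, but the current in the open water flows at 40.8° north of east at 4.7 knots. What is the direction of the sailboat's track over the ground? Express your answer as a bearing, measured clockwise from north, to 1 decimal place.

049.0°

Taking east as x and north as y: velocity relative to the water = (16.830, 14.630) knots; the water relative to ground = (3.558, 3.071) knots.
Velocity relative to ground = (16.830, 14.630) + (3.558, 3.071) = (20.388, 17.701) knots.
Bearing = atan2(20.39, 17.70) = 49.03° clockwise from north.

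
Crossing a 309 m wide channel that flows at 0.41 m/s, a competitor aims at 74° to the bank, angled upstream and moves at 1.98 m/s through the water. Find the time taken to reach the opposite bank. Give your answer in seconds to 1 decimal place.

The component of the competitor's velocity perpendicular to the bank is 1.98 × sin 74° = 1.903 m/s.
Only the cross-stream component determines the crossing time; the current contributes nothing perpendicular to the bank.
Time = 309 / 1.903 = 162.350 s.

162.3 s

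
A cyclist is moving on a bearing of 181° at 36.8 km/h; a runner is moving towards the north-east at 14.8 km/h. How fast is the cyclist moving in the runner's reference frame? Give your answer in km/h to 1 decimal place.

Taking east as x and north as y: cyclist velocity = (-0.642, -36.794) km/h; runner velocity = (10.465, 10.465) km/h.
Velocity of cyclist relative to runner = (-0.642, -36.794) − (10.465, 10.465) = (-11.107, -47.260) km/h.
Magnitude = |(-11.107, -47.260)| = 48.547 km/h.

48.5 km/h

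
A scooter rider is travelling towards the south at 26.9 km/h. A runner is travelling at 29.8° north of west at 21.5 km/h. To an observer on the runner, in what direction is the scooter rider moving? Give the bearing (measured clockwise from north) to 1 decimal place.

153.6°

Taking east as x and north as y: scooter rider velocity = (0.000, -26.900) km/h; runner velocity = (-18.657, 10.685) km/h.
Velocity of scooter rider relative to runner = (0.000, -26.900) − (-18.657, 10.685) = (18.657, -37.585) km/h.
Bearing = atan2(18.66, -37.58) = 153.60° clockwise from north.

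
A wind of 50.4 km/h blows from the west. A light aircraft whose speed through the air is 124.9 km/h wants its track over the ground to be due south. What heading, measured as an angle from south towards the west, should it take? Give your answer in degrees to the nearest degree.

24°

The wind pushes perpendicular to the desired track; the heading must have a component into the wind equal to 50.4 km/h: 124.9 sin θ = 50.4.
sin θ = 0.4035, so θ = 23.799°.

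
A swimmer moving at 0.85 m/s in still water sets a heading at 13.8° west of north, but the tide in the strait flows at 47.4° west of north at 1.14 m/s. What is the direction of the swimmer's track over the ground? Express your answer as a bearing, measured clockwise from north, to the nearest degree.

327°

Taking east as x and north as y: velocity relative to the water = (-0.203, 0.825) m/s; the water relative to ground = (-0.839, 0.772) m/s.
Velocity relative to ground = (-0.203, 0.825) + (-0.839, 0.772) = (-1.042, 1.597) m/s.
Bearing = atan2(-1.04, 1.60) = 326.88° clockwise from north.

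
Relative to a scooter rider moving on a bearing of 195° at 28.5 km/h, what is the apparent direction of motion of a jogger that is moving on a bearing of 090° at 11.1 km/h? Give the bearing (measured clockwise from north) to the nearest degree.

034°

Taking east as x and north as y: jogger velocity = (11.100, 0.000) km/h; scooter rider velocity = (-7.376, -27.529) km/h.
Velocity of jogger relative to scooter rider = (11.100, 0.000) − (-7.376, -27.529) = (18.476, 27.529) km/h.
Bearing = atan2(18.48, 27.53) = 33.87° clockwise from north.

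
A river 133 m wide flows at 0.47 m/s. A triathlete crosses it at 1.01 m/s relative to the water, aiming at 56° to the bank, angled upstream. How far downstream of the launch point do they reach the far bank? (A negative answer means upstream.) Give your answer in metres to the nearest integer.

-15 m

Perpendicular speed = 0.837 m/s; crossing time = 133 / 0.837 = 158.839 s.
Net downstream speed = -0.095 m/s.
Drift = -0.095 × 158.839 = -15.055 m (upstream).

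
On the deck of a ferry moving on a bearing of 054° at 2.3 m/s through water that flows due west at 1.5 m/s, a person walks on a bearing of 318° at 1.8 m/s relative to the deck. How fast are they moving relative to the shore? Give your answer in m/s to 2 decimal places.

In east/north components (m/s): person relative to ferry = (-1.204, 1.338); ferry relative to water = (1.861, 1.352); water relative to ground = (-1.500, 0.000).
Sum = (-0.844, 2.690) m/s.
Speed = |(-0.844, 2.690)| = 2.819 m/s.

2.82 m/s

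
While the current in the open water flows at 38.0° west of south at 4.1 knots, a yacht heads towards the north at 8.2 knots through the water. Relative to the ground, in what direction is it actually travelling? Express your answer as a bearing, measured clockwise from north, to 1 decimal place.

Taking east as x and north as y: velocity relative to the water = (0.000, 8.200) knots; the water relative to ground = (-2.524, -3.231) knots.
Velocity relative to ground = (0.000, 8.200) + (-2.524, -3.231) = (-2.524, 4.969) knots.
Bearing = atan2(-2.52, 4.97) = 333.07° clockwise from north.

333.1°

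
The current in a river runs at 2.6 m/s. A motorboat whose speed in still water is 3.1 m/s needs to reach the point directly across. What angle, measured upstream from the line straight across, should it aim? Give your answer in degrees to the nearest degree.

57°

To cancel the current, the upstream component of the motorboat's velocity must equal the flow: 3.1 sin θ = 2.6.
sin θ = 2.6 / 3.1 = 0.8387.
θ = arcsin(0.8387) = 57.004°.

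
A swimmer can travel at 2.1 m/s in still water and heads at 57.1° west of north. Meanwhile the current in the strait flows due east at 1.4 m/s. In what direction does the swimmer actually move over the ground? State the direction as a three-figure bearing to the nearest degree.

342°

Taking east as x and north as y: velocity relative to the water = (-1.763, 1.141) m/s; the water relative to ground = (1.400, 0.000) m/s.
Velocity relative to ground = (-1.763, 1.141) + (1.400, 0.000) = (-0.363, 1.141) m/s.
Bearing = atan2(-0.36, 1.14) = 342.34° clockwise from north.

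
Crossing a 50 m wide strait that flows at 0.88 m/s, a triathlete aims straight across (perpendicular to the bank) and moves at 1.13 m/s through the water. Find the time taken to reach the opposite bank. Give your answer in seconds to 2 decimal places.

44.25 s

The component of the triathlete's velocity perpendicular to the bank is 1.13 m/s.
The current is parallel to the bank, so it does not affect the crossing time.
Time = 50 / 1.130 = 44.248 s.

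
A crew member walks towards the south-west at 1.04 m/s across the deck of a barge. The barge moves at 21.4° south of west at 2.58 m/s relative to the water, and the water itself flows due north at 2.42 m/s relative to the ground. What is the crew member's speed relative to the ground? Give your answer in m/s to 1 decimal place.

In east/north components (m/s): crew member relative to barge = (-0.735, -0.735); barge relative to water = (-2.402, -0.941); water relative to ground = (0.000, 2.420).
Sum = (-3.138, 0.743) m/s.
Speed = |(-3.138, 0.743)| = 3.224 m/s.

3.2 m/s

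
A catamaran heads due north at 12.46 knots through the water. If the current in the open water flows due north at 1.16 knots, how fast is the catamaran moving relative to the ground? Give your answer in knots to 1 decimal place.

13.6 knots

Taking east as x and north as y: velocity relative to the water = (0.000, 12.460) knots; the water relative to ground = (0.000, 1.160) knots.
Velocity relative to ground = (0.000, 12.460) + (0.000, 1.160) = (0.000, 13.620) knots.
Speed = |(0.000, 13.620)| = 13.620 knots.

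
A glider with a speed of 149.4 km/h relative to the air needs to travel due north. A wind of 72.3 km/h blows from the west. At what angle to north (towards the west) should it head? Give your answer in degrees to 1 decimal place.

The wind pushes perpendicular to the desired track; the heading must have a component into the wind equal to 72.3 km/h: 149.4 sin θ = 72.3.
sin θ = 0.4839, so θ = 28.943°.

28.9°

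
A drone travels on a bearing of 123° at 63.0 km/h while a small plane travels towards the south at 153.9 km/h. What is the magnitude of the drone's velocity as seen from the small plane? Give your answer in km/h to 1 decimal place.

130.7 km/h

Taking east as x and north as y: drone velocity = (52.836, -34.312) km/h; small plane velocity = (0.000, -153.900) km/h.
Velocity of drone relative to small plane = (52.836, -34.312) − (0.000, -153.900) = (52.836, 119.588) km/h.
Magnitude = |(52.836, 119.588)| = 130.740 km/h.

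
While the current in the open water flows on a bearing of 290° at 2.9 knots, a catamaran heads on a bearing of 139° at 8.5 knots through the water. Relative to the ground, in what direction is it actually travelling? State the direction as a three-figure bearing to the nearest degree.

152°

Taking east as x and north as y: velocity relative to the water = (5.577, -6.415) knots; the water relative to ground = (-2.725, 0.992) knots.
Velocity relative to ground = (5.577, -6.415) + (-2.725, 0.992) = (2.851, -5.423) knots.
Bearing = atan2(2.85, -5.42) = 152.27° clockwise from north.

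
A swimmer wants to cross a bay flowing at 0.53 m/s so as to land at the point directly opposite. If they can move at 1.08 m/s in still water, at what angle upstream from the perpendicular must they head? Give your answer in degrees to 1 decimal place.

29.4°

To cancel the current, the upstream component of the swimmer's velocity must equal the flow: 1.08 sin θ = 0.53.
sin θ = 0.53 / 1.08 = 0.4907.
θ = arcsin(0.4907) = 29.389°.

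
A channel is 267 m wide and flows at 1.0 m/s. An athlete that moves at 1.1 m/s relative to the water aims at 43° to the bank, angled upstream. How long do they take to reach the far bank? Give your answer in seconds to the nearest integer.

The component of the athlete's velocity perpendicular to the bank is 1.1 × sin 43° = 0.750 m/s.
The current is parallel to the bank, so it does not affect the crossing time.
Time = 267 / 0.750 = 355.906 s.

356 s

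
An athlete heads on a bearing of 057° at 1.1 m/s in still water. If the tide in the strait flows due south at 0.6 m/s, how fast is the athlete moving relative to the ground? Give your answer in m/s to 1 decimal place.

Taking east as x and north as y: velocity relative to the water = (0.923, 0.599) m/s; the water relative to ground = (0.000, -0.600) m/s.
Velocity relative to ground = (0.923, 0.599) + (0.000, -0.600) = (0.923, -0.001) m/s.
Speed = |(0.923, -0.001)| = 0.923 m/s.

0.9 m/s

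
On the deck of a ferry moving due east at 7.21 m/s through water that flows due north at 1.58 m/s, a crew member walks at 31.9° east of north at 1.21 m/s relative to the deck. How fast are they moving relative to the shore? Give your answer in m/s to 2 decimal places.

8.27 m/s

In east/north components (m/s): crew member relative to ferry = (0.639, 1.027); ferry relative to water = (7.210, 0.000); water relative to ground = (0.000, 1.580).
Sum = (7.849, 2.607) m/s.
Speed = |(7.849, 2.607)| = 8.271 m/s.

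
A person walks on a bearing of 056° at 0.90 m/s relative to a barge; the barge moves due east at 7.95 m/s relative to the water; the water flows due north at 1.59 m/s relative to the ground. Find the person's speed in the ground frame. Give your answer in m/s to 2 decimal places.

In east/north components (m/s): person relative to barge = (0.746, 0.503); barge relative to water = (7.950, 0.000); water relative to ground = (0.000, 1.590).
Sum = (8.696, 2.093) m/s.
Speed = |(8.696, 2.093)| = 8.945 m/s.

8.94 m/s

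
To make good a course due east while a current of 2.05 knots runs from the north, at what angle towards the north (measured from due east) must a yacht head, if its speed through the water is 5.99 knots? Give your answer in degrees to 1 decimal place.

The current pushes perpendicular to the desired track; the heading must have a component into the current equal to 2.05 knots: 5.99 sin θ = 2.05.
sin θ = 0.3422, so θ = 20.013°.

20.0°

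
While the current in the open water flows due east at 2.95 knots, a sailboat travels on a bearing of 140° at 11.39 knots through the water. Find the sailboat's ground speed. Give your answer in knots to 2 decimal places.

Taking east as x and north as y: velocity relative to the water = (7.321, -8.725) knots; the water relative to ground = (2.950, 0.000) knots.
Velocity relative to ground = (7.321, -8.725) + (2.950, 0.000) = (10.271, -8.725) knots.
Speed = |(10.271, -8.725)| = 13.477 knots.

13.48 knots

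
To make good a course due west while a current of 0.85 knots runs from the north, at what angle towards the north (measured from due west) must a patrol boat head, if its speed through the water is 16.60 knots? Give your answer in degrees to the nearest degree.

3°

The current pushes perpendicular to the desired track; the heading must have a component into the current equal to 0.85 knots: 16.60 sin θ = 0.85.
sin θ = 0.0512, so θ = 2.935°.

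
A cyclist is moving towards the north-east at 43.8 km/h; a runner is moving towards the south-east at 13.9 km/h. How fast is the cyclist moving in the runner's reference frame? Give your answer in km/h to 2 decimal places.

Taking east as x and north as y: cyclist velocity = (30.971, 30.971) km/h; runner velocity = (9.829, -9.829) km/h.
Velocity of cyclist relative to runner = (30.971, 30.971) − (9.829, -9.829) = (21.142, 40.800) km/h.
Magnitude = |(21.142, 40.800)| = 45.953 km/h.

45.95 km/h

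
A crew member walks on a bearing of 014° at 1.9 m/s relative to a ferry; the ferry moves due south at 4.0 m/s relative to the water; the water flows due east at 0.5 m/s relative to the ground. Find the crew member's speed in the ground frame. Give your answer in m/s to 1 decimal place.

In east/north components (m/s): crew member relative to ferry = (0.460, 1.844); ferry relative to water = (0.000, -4.000); water relative to ground = (0.500, 0.000).
Sum = (0.960, -2.156) m/s.
Speed = |(0.960, -2.156)| = 2.360 m/s.

2.4 m/s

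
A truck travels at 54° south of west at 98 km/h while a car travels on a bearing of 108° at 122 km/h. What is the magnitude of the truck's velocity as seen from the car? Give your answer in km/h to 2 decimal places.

178.54 km/h

Taking east as x and north as y: truck velocity = (-57.603, -79.284) km/h; car velocity = (116.029, -37.700) km/h.
Velocity of truck relative to car = (-57.603, -79.284) − (116.029, -37.700) = (-173.632, -41.584) km/h.
Magnitude = |(-173.632, -41.584)| = 178.542 km/h.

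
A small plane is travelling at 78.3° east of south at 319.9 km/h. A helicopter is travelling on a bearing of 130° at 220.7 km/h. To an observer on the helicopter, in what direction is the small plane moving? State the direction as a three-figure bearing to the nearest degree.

Taking east as x and north as y: small plane velocity = (313.253, -64.872) km/h; helicopter velocity = (169.066, -141.863) km/h.
Velocity of small plane relative to helicopter = (313.253, -64.872) − (169.066, -141.863) = (144.187, 76.992) km/h.
Bearing = atan2(144.19, 76.99) = 61.90° clockwise from north.

062°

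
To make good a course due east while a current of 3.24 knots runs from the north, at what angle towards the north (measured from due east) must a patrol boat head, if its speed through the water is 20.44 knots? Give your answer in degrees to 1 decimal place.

9.1°

The current pushes perpendicular to the desired track; the heading must have a component into the current equal to 3.24 knots: 20.44 sin θ = 3.24.
sin θ = 0.1585, so θ = 9.121°.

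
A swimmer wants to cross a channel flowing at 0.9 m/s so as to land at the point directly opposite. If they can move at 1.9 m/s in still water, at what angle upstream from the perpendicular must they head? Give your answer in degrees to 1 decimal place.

28.3°

To cancel the current, the upstream component of the swimmer's velocity must equal the flow: 1.9 sin θ = 0.9.
sin θ = 0.9 / 1.9 = 0.4737.
θ = arcsin(0.4737) = 28.274°.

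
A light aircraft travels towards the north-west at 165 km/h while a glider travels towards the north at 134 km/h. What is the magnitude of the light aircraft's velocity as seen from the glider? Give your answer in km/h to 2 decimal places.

117.95 km/h

Taking east as x and north as y: light aircraft velocity = (-116.673, 116.673) km/h; glider velocity = (0.000, 134.000) km/h.
Velocity of light aircraft relative to glider = (-116.673, 116.673) − (0.000, 134.000) = (-116.673, -17.327) km/h.
Magnitude = |(-116.673, -17.327)| = 117.952 km/h.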